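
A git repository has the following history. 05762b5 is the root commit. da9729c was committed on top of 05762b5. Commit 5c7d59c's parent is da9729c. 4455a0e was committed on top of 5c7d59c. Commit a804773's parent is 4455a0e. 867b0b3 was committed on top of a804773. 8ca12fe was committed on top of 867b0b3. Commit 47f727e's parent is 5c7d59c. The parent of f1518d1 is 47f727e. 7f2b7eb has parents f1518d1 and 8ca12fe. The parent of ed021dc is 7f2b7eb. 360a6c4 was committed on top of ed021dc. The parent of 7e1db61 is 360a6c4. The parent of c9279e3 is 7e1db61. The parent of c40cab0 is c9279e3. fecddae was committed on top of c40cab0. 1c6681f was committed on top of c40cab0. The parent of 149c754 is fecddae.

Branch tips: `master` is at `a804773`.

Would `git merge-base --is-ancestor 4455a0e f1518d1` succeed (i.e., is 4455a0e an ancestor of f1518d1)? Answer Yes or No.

No

Ancestors of f1518d1: {05762b5, 47f727e, 5c7d59c, da9729c, f1518d1}.
4455a0e is not in that set, so it is not an ancestor of f1518d1.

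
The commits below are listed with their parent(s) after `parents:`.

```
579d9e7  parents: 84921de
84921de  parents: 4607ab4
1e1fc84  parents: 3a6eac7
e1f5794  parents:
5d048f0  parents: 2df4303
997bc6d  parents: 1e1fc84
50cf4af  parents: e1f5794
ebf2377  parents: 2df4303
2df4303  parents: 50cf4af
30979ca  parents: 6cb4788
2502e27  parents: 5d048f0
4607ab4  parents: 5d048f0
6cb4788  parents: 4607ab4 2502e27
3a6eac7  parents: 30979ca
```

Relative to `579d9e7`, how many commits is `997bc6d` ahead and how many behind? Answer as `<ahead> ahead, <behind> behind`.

6 ahead, 2 behind

Reachable from 997bc6d: {1e1fc84, 2502e27, 2df4303, 30979ca, 3a6eac7, 4607ab4, 50cf4af, 5d048f0, 6cb4788, 997bc6d, e1f5794}.
Reachable from 579d9e7: {2df4303, 4607ab4, 50cf4af, 579d9e7, 5d048f0, 84921de, e1f5794}.
Only in 997bc6d's history (ahead): {1e1fc84, 2502e27, 30979ca, 3a6eac7, 6cb4788, 997bc6d} — 6.
Only in 579d9e7's history (behind): {579d9e7, 84921de} — 2.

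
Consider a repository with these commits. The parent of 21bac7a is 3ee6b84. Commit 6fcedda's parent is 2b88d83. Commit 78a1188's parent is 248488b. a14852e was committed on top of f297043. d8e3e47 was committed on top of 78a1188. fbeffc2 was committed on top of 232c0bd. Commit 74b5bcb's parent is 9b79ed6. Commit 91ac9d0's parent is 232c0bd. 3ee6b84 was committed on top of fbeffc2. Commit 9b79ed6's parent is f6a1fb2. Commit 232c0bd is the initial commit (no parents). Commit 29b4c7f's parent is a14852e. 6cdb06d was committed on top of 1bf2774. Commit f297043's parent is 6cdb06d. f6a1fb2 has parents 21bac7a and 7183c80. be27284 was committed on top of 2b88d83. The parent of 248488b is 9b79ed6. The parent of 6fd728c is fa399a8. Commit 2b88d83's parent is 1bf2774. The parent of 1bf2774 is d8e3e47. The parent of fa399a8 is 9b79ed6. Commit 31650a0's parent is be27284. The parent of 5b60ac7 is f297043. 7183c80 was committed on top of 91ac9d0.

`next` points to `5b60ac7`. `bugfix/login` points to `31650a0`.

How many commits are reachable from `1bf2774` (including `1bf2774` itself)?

Walking parent pointers from 1bf2774: reachable set = {1bf2774, 21bac7a, 232c0bd, 248488b, 3ee6b84, 7183c80, 78a1188, 91ac9d0, 9b79ed6, d8e3e47, f6a1fb2, fbeffc2}.
That is 12 commits.

12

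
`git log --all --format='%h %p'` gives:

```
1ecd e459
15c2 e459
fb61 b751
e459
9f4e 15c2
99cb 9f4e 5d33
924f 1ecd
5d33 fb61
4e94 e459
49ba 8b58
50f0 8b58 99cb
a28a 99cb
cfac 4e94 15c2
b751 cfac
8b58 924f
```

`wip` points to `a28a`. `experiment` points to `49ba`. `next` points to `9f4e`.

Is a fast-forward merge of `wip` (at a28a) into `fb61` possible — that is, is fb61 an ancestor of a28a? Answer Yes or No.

A fast-forward from fb61 to a28a is possible iff fb61 is an ancestor of a28a.
Ancestors of a28a: {15c2, 4e94, 5d33, 99cb, 9f4e, a28a, b751, cfac, e459, fb61}.
fb61 is among them, so fast-forward is possible.

Yes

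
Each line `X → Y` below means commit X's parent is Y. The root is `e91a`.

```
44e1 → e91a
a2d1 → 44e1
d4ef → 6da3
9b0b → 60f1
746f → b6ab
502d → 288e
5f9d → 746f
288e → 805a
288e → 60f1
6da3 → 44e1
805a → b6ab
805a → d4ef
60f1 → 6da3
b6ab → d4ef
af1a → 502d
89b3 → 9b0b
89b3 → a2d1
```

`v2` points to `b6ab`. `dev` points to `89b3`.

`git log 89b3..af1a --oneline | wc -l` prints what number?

6

Reachable from af1a: {288e, 44e1, 502d, 60f1, 6da3, 805a, af1a, b6ab, d4ef, e91a}.
Reachable from 89b3: {44e1, 60f1, 6da3, 89b3, 9b0b, a2d1, e91a}.
In af1a's history but not 89b3's: {288e, 502d, 805a, af1a, b6ab, d4ef} — 6 commits.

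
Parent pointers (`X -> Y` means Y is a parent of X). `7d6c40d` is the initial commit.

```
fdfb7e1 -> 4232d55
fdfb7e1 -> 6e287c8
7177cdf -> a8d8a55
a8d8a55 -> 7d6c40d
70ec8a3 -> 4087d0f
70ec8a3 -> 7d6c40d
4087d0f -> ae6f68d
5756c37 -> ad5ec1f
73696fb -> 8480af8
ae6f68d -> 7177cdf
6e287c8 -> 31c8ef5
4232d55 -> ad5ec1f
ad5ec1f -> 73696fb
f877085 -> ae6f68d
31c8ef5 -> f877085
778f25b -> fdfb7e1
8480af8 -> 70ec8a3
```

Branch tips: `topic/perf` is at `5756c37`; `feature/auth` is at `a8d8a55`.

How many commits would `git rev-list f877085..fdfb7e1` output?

Reachable from fdfb7e1: {31c8ef5, 4087d0f, 4232d55, 6e287c8, 70ec8a3, 7177cdf, 73696fb, 7d6c40d, 8480af8, a8d8a55, ad5ec1f, ae6f68d, f877085, fdfb7e1}.
Reachable from f877085: {7177cdf, 7d6c40d, a8d8a55, ae6f68d, f877085}.
In fdfb7e1's history but not f877085's: {31c8ef5, 4087d0f, 4232d55, 6e287c8, 70ec8a3, 73696fb, 8480af8, ad5ec1f, fdfb7e1} — 9 commits.

9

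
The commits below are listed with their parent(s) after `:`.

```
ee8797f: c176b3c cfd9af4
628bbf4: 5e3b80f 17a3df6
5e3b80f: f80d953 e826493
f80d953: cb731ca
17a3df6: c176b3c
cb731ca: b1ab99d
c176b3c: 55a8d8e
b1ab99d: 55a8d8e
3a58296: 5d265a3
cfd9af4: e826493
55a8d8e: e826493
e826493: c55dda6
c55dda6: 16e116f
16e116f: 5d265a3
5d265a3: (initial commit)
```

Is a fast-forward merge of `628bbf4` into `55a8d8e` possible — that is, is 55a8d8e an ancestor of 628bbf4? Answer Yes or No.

A fast-forward from 55a8d8e to 628bbf4 is possible iff 55a8d8e is an ancestor of 628bbf4.
Ancestors of 628bbf4: {16e116f, 17a3df6, 55a8d8e, 5d265a3, 5e3b80f, 628bbf4, b1ab99d, c176b3c, c55dda6, cb731ca, e826493, f80d953}.
55a8d8e is among them, so fast-forward is possible.

Yes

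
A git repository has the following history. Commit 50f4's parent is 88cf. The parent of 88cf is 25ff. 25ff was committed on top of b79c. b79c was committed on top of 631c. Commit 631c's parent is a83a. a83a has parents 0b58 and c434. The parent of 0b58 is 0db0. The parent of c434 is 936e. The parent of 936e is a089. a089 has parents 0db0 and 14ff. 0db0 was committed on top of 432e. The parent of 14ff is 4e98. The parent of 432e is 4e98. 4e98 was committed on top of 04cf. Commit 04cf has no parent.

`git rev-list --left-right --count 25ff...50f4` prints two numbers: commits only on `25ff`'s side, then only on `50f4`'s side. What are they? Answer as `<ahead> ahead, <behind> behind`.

Reachable from 25ff: {04cf, 0b58, 0db0, 14ff, 25ff, 432e, 4e98, 631c, 936e, a089, a83a, b79c, c434}.
Reachable from 50f4: {04cf, 0b58, 0db0, 14ff, 25ff, 432e, 4e98, 50f4, 631c, 88cf, 936e, a089, a83a, b79c, c434}.
Only in 25ff's history (ahead): {} — 0.
Only in 50f4's history (behind): {50f4, 88cf} — 2.

0 ahead, 2 behind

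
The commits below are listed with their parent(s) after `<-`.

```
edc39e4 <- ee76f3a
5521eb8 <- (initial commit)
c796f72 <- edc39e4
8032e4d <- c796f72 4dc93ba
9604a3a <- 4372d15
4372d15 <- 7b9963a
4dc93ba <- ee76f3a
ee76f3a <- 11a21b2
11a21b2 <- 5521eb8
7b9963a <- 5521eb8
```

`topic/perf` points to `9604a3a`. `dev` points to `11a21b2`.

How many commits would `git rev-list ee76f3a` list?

3

Walking parent pointers from ee76f3a: reachable set = {11a21b2, 5521eb8, ee76f3a}.
That is 3 commits.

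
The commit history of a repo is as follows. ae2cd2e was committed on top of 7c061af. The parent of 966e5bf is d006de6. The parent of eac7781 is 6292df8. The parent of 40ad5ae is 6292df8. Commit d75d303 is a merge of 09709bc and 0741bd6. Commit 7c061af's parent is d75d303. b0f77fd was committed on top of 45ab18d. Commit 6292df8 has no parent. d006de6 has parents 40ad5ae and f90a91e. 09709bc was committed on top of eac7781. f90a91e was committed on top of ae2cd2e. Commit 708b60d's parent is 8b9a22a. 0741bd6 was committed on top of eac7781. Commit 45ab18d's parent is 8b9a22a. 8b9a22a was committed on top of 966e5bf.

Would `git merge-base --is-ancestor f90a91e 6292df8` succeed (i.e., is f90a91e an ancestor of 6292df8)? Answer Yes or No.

Ancestors of 6292df8: {6292df8}.
f90a91e is not in that set, so it is not an ancestor of 6292df8.

No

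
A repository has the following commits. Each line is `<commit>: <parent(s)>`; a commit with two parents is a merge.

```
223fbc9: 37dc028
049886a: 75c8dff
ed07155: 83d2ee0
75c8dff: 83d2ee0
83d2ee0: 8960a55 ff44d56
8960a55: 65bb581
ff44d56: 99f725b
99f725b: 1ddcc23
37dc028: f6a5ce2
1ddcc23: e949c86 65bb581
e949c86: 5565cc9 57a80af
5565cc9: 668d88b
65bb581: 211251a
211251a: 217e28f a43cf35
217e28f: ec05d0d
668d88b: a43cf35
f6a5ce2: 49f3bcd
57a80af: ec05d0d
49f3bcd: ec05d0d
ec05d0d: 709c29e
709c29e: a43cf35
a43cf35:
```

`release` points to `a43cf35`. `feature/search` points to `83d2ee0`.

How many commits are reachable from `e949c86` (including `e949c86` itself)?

7

Walking parent pointers from e949c86: reachable set = {5565cc9, 57a80af, 668d88b, 709c29e, a43cf35, e949c86, ec05d0d}.
That is 7 commits.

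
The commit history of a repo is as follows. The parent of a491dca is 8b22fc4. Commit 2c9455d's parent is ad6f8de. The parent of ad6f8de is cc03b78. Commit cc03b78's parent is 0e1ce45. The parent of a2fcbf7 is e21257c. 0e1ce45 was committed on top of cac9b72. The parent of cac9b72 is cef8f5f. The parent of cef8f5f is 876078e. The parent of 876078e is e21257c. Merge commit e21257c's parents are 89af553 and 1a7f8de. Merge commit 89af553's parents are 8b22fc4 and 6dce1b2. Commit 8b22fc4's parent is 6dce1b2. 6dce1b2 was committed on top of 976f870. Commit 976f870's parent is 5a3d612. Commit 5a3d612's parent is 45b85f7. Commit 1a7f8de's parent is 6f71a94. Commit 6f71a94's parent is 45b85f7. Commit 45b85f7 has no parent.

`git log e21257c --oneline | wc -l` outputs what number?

9

Walking parent pointers from e21257c: reachable set = {1a7f8de, 45b85f7, 5a3d612, 6dce1b2, 6f71a94, 89af553, 8b22fc4, 976f870, e21257c}.
That is 9 commits.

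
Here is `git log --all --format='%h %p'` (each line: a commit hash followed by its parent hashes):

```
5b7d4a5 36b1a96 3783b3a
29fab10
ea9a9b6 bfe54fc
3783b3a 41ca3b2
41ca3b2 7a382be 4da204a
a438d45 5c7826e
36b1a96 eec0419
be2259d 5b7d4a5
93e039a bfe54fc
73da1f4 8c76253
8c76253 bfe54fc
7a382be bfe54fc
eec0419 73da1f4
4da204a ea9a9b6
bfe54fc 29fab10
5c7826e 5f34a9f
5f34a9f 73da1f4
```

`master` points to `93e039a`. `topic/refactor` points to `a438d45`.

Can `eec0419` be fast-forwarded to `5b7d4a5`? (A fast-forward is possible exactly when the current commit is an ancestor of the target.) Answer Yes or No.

A fast-forward from eec0419 to 5b7d4a5 is possible iff eec0419 is an ancestor of 5b7d4a5.
Ancestors of 5b7d4a5: {29fab10, 36b1a96, 3783b3a, 41ca3b2, 4da204a, 5b7d4a5, 73da1f4, 7a382be, 8c76253, bfe54fc, ea9a9b6, eec0419}.
eec0419 is among them, so fast-forward is possible.

Yes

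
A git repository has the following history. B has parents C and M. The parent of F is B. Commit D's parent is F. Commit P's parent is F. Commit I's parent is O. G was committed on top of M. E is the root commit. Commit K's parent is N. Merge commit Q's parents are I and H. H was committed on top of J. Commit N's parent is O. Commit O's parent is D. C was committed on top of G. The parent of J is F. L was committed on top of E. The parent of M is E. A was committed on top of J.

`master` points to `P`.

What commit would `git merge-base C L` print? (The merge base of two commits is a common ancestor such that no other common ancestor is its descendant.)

Ancestors of C: {C, E, G, M}.
Ancestors of L: {E, L}.
Common ancestors: {E}.
The only common ancestor is E, so it is the merge base.

E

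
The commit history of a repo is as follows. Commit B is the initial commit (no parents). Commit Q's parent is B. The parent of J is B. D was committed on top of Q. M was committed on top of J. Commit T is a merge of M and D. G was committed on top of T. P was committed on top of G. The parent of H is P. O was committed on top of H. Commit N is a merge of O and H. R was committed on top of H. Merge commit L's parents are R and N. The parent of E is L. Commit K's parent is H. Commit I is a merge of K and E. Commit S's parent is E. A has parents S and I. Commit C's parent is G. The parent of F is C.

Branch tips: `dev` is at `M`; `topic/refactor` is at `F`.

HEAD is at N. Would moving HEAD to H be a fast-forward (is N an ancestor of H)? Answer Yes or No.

A fast-forward from N to H is possible iff N is an ancestor of H.
Ancestors of H: {B, D, G, H, J, M, P, Q, T}.
N is not among them, so fast-forward is not possible.

No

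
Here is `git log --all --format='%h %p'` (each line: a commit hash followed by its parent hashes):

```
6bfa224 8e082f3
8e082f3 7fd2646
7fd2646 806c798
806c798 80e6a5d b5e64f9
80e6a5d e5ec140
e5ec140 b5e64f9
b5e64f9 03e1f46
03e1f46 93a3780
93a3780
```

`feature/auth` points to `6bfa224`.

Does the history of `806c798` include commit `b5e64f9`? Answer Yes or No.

Yes

Ancestors of 806c798 (commits reachable by following parents): {03e1f46, 806c798, 80e6a5d, 93a3780, b5e64f9, e5ec140}.
b5e64f9 is in that set, so it is an ancestor of 806c798.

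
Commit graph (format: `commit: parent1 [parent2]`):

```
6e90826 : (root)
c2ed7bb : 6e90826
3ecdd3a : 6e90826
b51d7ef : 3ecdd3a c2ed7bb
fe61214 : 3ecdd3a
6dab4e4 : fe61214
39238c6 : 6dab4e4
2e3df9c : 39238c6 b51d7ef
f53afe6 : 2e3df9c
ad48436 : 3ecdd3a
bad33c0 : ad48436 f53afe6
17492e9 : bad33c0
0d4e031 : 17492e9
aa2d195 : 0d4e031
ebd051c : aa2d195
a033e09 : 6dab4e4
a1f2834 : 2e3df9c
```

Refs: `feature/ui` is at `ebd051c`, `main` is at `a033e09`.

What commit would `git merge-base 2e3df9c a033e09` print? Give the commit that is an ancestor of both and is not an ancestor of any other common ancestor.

Ancestors of 2e3df9c: {2e3df9c, 39238c6, 3ecdd3a, 6dab4e4, 6e90826, b51d7ef, c2ed7bb, fe61214}.
Ancestors of a033e09: {3ecdd3a, 6dab4e4, 6e90826, a033e09, fe61214}.
Common ancestors: {3ecdd3a, 6dab4e4, 6e90826, fe61214}.
Among these, 6dab4e4 is not an ancestor of any other common ancestor — it is the merge base.

6dab4e4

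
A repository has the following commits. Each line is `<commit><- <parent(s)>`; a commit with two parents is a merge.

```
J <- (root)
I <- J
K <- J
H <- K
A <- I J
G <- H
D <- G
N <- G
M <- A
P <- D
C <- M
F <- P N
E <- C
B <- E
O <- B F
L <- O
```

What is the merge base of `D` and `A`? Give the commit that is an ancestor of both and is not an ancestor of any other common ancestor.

J

Ancestors of D: {D, G, H, J, K}.
Ancestors of A: {A, I, J}.
Common ancestors: {J}.
The only common ancestor is J, so it is the merge base.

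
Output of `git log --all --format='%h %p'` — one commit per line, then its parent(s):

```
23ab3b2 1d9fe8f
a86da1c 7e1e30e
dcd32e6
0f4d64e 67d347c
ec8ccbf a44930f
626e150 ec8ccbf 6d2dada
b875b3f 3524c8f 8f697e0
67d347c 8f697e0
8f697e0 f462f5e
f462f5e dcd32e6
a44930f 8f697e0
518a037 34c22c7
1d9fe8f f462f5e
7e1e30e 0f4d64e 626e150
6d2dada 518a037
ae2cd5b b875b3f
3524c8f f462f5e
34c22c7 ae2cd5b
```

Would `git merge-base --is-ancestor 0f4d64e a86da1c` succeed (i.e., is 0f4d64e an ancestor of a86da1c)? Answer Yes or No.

Ancestors of a86da1c (commits reachable by following parents): {0f4d64e, 34c22c7, 3524c8f, 518a037, 626e150, 67d347c, 6d2dada, 7e1e30e, 8f697e0, a44930f, a86da1c, ae2cd5b, b875b3f, dcd32e6, ec8ccbf, f462f5e}.
0f4d64e is in that set, so it is an ancestor of a86da1c.

Yes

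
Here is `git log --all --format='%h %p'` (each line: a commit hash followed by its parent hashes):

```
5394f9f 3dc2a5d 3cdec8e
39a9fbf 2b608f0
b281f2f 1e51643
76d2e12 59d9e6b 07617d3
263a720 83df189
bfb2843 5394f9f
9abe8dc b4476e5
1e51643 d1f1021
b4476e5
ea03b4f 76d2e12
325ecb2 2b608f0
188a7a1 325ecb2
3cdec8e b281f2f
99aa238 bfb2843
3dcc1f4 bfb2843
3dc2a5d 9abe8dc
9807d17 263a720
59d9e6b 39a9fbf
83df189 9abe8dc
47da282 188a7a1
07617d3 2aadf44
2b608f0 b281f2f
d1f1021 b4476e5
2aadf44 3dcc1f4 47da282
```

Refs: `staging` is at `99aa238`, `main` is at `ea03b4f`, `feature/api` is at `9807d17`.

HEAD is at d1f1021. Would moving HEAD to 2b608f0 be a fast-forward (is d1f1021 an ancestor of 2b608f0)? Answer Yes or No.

Yes

A fast-forward from d1f1021 to 2b608f0 is possible iff d1f1021 is an ancestor of 2b608f0.
Ancestors of 2b608f0: {1e51643, 2b608f0, b281f2f, b4476e5, d1f1021}.
d1f1021 is among them, so fast-forward is possible.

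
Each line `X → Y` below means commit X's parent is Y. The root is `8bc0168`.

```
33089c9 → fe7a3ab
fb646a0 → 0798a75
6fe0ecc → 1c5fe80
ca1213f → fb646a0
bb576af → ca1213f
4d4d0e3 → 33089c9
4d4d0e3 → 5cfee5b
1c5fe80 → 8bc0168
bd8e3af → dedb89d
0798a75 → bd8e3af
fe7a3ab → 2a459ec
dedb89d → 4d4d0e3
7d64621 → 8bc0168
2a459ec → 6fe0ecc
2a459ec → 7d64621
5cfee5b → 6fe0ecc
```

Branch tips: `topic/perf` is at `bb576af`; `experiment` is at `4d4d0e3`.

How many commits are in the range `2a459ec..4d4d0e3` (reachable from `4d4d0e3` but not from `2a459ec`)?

Reachable from 4d4d0e3: {1c5fe80, 2a459ec, 33089c9, 4d4d0e3, 5cfee5b, 6fe0ecc, 7d64621, 8bc0168, fe7a3ab}.
Reachable from 2a459ec: {1c5fe80, 2a459ec, 6fe0ecc, 7d64621, 8bc0168}.
In 4d4d0e3's history but not 2a459ec's: {33089c9, 4d4d0e3, 5cfee5b, fe7a3ab} — 4 commits.

4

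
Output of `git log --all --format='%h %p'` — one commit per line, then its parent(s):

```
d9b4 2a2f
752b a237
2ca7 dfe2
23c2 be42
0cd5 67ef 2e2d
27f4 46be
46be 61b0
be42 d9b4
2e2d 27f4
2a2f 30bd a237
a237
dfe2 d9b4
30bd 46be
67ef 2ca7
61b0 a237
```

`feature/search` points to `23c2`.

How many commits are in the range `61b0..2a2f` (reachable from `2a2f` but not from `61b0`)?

3

Reachable from 2a2f: {2a2f, 30bd, 46be, 61b0, a237}.
Reachable from 61b0: {61b0, a237}.
In 2a2f's history but not 61b0's: {2a2f, 30bd, 46be} — 3 commits.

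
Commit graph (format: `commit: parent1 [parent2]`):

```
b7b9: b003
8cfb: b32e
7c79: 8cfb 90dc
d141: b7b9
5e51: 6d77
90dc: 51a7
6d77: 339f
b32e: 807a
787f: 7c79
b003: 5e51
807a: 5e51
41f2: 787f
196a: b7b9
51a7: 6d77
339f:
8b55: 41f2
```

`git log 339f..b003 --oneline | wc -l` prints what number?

3

Reachable from b003: {339f, 5e51, 6d77, b003}.
Reachable from 339f: {339f}.
In b003's history but not 339f's: {5e51, 6d77, b003} — 3 commits.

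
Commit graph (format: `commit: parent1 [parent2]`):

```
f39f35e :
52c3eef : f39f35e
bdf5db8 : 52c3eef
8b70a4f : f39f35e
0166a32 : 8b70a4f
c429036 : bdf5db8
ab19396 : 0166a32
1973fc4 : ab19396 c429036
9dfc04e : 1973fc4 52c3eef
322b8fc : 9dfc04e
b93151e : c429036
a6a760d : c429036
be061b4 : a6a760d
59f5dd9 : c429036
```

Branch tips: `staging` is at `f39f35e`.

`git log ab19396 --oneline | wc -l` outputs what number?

Walking parent pointers from ab19396: reachable set = {0166a32, 8b70a4f, ab19396, f39f35e}.
That is 4 commits.

4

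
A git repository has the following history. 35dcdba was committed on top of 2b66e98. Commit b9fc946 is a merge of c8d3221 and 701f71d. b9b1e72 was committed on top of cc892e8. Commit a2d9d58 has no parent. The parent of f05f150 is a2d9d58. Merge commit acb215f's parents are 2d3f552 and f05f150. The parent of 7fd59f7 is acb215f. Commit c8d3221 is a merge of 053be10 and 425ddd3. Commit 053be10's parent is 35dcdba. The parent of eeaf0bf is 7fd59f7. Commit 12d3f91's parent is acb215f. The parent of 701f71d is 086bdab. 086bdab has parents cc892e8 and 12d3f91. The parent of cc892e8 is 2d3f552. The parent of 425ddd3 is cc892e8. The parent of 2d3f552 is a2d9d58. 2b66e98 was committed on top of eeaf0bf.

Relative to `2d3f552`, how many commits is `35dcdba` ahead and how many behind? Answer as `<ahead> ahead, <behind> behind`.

Reachable from 35dcdba: {2b66e98, 2d3f552, 35dcdba, 7fd59f7, a2d9d58, acb215f, eeaf0bf, f05f150}.
Reachable from 2d3f552: {2d3f552, a2d9d58}.
Only in 35dcdba's history (ahead): {2b66e98, 35dcdba, 7fd59f7, acb215f, eeaf0bf, f05f150} — 6.
Only in 2d3f552's history (behind): {} — 0.

6 ahead, 0 behind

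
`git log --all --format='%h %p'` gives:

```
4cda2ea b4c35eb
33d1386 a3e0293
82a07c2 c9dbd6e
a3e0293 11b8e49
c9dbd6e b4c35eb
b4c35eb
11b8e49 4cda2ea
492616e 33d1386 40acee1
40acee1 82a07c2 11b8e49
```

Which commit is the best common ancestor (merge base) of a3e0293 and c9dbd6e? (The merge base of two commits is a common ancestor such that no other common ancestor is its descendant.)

b4c35eb

Ancestors of a3e0293: {11b8e49, 4cda2ea, a3e0293, b4c35eb}.
Ancestors of c9dbd6e: {b4c35eb, c9dbd6e}.
Common ancestors: {b4c35eb}.
The only common ancestor is b4c35eb, so it is the merge base.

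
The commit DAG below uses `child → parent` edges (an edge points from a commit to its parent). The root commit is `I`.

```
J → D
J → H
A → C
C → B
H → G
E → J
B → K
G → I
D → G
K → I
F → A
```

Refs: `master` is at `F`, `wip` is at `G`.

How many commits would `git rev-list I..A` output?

Reachable from A: {A, B, C, I, K}.
Reachable from I: {I}.
In A's history but not I's: {A, B, C, K} — 4 commits.

4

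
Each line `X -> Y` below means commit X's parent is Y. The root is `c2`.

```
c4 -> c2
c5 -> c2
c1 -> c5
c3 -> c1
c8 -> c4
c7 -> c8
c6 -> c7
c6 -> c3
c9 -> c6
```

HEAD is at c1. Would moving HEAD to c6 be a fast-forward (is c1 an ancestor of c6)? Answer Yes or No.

A fast-forward from c1 to c6 is possible iff c1 is an ancestor of c6.
Ancestors of c6: {c1, c2, c3, c4, c5, c6, c7, c8}.
c1 is among them, so fast-forward is possible.

Yes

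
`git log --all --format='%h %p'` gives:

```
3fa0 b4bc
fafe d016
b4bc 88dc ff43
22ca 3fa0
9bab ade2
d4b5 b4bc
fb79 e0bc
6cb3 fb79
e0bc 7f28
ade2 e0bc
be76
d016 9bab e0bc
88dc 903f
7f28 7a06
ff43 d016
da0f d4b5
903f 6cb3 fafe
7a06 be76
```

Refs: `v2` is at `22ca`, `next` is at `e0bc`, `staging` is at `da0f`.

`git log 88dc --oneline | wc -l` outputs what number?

12

Walking parent pointers from 88dc: reachable set = {6cb3, 7a06, 7f28, 88dc, 903f, 9bab, ade2, be76, d016, e0bc, fafe, fb79}.
That is 12 commits.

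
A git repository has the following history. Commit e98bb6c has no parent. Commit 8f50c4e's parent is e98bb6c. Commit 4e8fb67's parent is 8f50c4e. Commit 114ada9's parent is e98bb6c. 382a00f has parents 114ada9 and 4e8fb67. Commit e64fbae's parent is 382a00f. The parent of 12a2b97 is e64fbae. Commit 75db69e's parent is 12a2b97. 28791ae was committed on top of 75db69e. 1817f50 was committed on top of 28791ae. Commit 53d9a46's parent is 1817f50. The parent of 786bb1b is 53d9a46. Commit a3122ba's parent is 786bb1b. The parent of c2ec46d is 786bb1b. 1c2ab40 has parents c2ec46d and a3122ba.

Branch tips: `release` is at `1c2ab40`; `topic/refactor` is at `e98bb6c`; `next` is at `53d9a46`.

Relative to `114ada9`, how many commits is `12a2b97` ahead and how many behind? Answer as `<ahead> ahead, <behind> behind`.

5 ahead, 0 behind

Reachable from 12a2b97: {114ada9, 12a2b97, 382a00f, 4e8fb67, 8f50c4e, e64fbae, e98bb6c}.
Reachable from 114ada9: {114ada9, e98bb6c}.
Only in 12a2b97's history (ahead): {12a2b97, 382a00f, 4e8fb67, 8f50c4e, e64fbae} — 5.
Only in 114ada9's history (behind): {} — 0.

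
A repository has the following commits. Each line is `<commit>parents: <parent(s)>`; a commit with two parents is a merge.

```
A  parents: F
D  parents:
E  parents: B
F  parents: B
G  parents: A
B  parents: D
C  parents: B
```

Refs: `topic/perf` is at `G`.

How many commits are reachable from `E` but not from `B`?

Reachable from E: {B, D, E}.
Reachable from B: {B, D}.
In E's history but not B's: {E} — 1 commit.

1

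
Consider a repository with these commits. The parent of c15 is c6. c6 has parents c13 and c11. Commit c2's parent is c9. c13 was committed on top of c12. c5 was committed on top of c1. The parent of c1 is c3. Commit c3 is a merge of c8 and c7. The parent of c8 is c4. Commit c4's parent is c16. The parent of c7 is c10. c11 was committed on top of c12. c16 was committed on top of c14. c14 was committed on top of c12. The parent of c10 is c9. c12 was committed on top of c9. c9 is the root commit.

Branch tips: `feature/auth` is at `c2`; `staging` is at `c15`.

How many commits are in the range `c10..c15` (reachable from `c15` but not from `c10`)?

Reachable from c15: {c11, c12, c13, c15, c6, c9}.
Reachable from c10: {c10, c9}.
In c15's history but not c10's: {c11, c12, c13, c15, c6} — 5 commits.

5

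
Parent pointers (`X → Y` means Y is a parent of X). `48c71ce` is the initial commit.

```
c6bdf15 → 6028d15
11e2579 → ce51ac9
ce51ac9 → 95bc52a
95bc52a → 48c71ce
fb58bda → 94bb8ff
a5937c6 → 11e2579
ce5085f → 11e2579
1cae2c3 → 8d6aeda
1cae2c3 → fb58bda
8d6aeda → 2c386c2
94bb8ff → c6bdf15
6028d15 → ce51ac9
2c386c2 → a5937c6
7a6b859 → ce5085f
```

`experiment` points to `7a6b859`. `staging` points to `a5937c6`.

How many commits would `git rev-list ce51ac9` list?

3

Walking parent pointers from ce51ac9: reachable set = {48c71ce, 95bc52a, ce51ac9}.
That is 3 commits.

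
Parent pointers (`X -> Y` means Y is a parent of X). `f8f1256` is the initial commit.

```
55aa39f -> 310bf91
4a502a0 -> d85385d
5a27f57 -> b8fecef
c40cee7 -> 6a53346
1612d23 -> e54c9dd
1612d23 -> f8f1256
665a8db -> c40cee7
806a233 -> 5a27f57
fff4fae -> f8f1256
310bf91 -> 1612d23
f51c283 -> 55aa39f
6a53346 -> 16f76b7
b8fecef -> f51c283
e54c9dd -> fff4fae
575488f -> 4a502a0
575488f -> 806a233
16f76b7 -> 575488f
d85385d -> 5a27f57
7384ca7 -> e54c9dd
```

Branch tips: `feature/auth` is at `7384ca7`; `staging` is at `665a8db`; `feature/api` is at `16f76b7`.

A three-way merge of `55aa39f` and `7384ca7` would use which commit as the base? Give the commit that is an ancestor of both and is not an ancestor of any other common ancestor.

Ancestors of 55aa39f: {1612d23, 310bf91, 55aa39f, e54c9dd, f8f1256, fff4fae}.
Ancestors of 7384ca7: {7384ca7, e54c9dd, f8f1256, fff4fae}.
Common ancestors: {e54c9dd, f8f1256, fff4fae}.
Among these, e54c9dd is not an ancestor of any other common ancestor — it is the merge base.

e54c9dd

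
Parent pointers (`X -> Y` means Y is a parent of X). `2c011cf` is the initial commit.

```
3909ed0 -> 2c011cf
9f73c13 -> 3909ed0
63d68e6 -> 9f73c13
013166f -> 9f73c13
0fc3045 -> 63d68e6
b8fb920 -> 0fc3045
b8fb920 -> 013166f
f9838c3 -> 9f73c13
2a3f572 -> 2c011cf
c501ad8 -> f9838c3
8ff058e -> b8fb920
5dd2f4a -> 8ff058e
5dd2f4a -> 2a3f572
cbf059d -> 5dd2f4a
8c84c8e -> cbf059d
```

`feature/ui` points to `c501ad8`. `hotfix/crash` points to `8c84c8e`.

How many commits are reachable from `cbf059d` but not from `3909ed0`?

Reachable from cbf059d: {013166f, 0fc3045, 2a3f572, 2c011cf, 3909ed0, 5dd2f4a, 63d68e6, 8ff058e, 9f73c13, b8fb920, cbf059d}.
Reachable from 3909ed0: {2c011cf, 3909ed0}.
In cbf059d's history but not 3909ed0's: {013166f, 0fc3045, 2a3f572, 5dd2f4a, 63d68e6, 8ff058e, 9f73c13, b8fb920, cbf059d} — 9 commits.

9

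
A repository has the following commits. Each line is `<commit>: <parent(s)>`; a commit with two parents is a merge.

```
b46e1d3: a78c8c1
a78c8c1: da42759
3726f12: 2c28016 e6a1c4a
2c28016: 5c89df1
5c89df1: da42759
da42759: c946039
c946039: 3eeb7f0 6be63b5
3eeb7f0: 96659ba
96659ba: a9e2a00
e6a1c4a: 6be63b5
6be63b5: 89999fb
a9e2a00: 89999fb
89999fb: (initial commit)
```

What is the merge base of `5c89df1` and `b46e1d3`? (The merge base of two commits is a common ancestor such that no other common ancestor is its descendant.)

Ancestors of 5c89df1: {3eeb7f0, 5c89df1, 6be63b5, 89999fb, 96659ba, a9e2a00, c946039, da42759}.
Ancestors of b46e1d3: {3eeb7f0, 6be63b5, 89999fb, 96659ba, a78c8c1, a9e2a00, b46e1d3, c946039, da42759}.
Common ancestors: {3eeb7f0, 6be63b5, 89999fb, 96659ba, a9e2a00, c946039, da42759}.
Among these, da42759 is not an ancestor of any other common ancestor — it is the merge base.

da42759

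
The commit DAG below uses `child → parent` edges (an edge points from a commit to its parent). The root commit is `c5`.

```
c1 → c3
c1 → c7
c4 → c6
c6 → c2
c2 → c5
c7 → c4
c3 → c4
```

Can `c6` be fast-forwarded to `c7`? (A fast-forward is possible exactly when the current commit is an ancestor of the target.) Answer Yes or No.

Yes

A fast-forward from c6 to c7 is possible iff c6 is an ancestor of c7.
Ancestors of c7: {c2, c4, c5, c6, c7}.
c6 is among them, so fast-forward is possible.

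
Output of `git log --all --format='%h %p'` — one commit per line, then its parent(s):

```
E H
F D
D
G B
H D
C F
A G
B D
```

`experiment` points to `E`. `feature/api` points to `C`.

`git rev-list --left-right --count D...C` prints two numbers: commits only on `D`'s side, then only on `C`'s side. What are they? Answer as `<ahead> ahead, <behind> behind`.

Reachable from D: {D}.
Reachable from C: {C, D, F}.
Only in D's history (ahead): {} — 0.
Only in C's history (behind): {C, F} — 2.

0 ahead, 2 behind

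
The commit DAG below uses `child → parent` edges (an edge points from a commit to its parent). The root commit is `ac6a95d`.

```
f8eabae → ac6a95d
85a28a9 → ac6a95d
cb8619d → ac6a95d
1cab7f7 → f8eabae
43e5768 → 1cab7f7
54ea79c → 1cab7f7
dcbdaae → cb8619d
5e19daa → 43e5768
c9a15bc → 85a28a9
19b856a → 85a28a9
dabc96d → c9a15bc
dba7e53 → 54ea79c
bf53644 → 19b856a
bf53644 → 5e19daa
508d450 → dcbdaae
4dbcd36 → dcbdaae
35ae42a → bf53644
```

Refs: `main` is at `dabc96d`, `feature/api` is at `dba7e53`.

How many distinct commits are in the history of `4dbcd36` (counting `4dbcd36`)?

Walking parent pointers from 4dbcd36: reachable set = {4dbcd36, ac6a95d, cb8619d, dcbdaae}.
That is 4 commits.

4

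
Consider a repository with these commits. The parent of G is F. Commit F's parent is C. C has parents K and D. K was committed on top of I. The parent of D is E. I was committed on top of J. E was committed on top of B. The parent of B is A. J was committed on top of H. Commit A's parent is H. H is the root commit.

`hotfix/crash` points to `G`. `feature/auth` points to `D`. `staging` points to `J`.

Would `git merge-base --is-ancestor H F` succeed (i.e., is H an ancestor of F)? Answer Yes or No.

Ancestors of F (commits reachable by following parents): {A, B, C, D, E, F, H, I, J, K}.
H is in that set, so it is an ancestor of F.

Yes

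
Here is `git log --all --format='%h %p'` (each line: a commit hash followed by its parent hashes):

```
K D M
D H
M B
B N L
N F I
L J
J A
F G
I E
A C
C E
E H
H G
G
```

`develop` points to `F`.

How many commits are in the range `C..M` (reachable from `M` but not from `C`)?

8

Reachable from M: {A, B, C, E, F, G, H, I, J, L, M, N}.
Reachable from C: {C, E, G, H}.
In M's history but not C's: {A, B, F, I, J, L, M, N} — 8 commits.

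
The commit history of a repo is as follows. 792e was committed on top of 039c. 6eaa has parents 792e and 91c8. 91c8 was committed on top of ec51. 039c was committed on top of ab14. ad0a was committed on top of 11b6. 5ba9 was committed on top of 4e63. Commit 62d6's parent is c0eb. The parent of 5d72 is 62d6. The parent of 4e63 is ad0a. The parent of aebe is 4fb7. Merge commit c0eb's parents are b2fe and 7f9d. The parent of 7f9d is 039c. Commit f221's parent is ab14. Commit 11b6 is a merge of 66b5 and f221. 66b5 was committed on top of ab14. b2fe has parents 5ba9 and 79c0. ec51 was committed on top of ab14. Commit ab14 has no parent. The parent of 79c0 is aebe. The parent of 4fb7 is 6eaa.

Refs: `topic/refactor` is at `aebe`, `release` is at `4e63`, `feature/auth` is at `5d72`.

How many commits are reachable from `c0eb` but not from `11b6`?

14

Reachable from c0eb: {039c, 11b6, 4e63, 4fb7, 5ba9, 66b5, 6eaa, 792e, 79c0, 7f9d, 91c8, ab14, ad0a, aebe, b2fe, c0eb, ec51, f221}.
Reachable from 11b6: {11b6, 66b5, ab14, f221}.
In c0eb's history but not 11b6's: {039c, 4e63, 4fb7, 5ba9, 6eaa, 792e, 79c0, 7f9d, 91c8, ad0a, aebe, b2fe, c0eb, ec51} — 14 commits.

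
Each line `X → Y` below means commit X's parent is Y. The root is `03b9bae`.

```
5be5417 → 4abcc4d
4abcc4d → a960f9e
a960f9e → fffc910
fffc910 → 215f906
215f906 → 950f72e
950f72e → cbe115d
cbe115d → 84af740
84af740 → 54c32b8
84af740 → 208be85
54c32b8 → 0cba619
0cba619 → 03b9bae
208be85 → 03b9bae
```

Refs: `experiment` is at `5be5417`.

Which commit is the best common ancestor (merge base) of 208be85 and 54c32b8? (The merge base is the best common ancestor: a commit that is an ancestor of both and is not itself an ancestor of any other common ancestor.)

03b9bae

Ancestors of 208be85: {03b9bae, 208be85}.
Ancestors of 54c32b8: {03b9bae, 0cba619, 54c32b8}.
Common ancestors: {03b9bae}.
The only common ancestor is 03b9bae, so it is the merge base.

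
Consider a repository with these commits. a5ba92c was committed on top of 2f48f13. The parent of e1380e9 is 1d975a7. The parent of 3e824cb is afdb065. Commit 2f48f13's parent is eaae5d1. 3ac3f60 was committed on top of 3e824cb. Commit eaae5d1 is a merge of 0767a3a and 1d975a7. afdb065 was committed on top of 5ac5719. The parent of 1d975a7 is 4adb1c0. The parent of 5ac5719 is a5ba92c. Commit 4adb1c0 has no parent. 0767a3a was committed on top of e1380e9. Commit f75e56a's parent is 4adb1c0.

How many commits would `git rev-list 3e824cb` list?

Walking parent pointers from 3e824cb: reachable set = {0767a3a, 1d975a7, 2f48f13, 3e824cb, 4adb1c0, 5ac5719, a5ba92c, afdb065, e1380e9, eaae5d1}.
That is 10 commits.

10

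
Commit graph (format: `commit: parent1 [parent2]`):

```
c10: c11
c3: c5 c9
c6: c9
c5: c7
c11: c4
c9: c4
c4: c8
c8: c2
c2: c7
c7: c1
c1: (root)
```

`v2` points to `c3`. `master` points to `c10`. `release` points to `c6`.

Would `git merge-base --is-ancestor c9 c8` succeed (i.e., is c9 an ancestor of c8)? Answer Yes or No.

No

Ancestors of c8: {c1, c2, c7, c8}.
c9 is not in that set, so it is not an ancestor of c8.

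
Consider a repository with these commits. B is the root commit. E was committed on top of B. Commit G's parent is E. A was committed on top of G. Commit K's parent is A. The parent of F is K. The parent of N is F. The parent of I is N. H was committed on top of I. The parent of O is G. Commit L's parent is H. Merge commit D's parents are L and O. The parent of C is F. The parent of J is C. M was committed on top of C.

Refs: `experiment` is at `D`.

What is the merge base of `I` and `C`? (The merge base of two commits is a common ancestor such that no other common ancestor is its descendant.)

F

Ancestors of I: {A, B, E, F, G, I, K, N}.
Ancestors of C: {A, B, C, E, F, G, K}.
Common ancestors: {A, B, E, F, G, K}.
Among these, F is not an ancestor of any other common ancestor — it is the merge base.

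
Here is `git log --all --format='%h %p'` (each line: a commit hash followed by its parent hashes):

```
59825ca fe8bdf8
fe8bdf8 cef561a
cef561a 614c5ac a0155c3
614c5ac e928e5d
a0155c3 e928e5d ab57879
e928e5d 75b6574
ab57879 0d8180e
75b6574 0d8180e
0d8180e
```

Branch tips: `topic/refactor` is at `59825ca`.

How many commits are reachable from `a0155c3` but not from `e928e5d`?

2

Reachable from a0155c3: {0d8180e, 75b6574, a0155c3, ab57879, e928e5d}.
Reachable from e928e5d: {0d8180e, 75b6574, e928e5d}.
In a0155c3's history but not e928e5d's: {a0155c3, ab57879} — 2 commits.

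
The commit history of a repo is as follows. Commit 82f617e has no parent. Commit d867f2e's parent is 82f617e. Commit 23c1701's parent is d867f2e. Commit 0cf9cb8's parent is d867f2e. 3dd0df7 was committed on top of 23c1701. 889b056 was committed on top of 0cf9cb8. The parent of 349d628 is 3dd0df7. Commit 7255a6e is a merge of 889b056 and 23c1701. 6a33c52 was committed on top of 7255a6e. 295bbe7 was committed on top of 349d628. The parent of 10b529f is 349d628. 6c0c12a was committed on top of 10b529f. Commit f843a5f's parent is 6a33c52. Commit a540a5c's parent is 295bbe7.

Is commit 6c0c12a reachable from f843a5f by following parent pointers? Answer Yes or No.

Ancestors of f843a5f: {0cf9cb8, 23c1701, 6a33c52, 7255a6e, 82f617e, 889b056, d867f2e, f843a5f}.
6c0c12a is not in that set, so it is not an ancestor of f843a5f.

No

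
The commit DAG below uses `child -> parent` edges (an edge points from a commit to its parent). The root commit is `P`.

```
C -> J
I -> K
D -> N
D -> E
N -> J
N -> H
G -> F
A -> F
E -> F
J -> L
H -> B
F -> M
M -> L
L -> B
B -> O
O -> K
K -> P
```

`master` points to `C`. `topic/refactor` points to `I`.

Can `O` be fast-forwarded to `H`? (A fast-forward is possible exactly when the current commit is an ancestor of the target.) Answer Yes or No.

Yes

A fast-forward from O to H is possible iff O is an ancestor of H.
Ancestors of H: {B, H, K, O, P}.
O is among them, so fast-forward is possible.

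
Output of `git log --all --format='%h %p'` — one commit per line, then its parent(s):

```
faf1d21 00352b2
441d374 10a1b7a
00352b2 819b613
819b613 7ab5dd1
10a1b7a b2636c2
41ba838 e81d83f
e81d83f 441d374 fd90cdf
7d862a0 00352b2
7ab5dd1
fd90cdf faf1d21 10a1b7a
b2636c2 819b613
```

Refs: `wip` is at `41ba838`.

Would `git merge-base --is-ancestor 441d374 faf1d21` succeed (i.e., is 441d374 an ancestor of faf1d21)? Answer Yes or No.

Ancestors of faf1d21: {00352b2, 7ab5dd1, 819b613, faf1d21}.
441d374 is not in that set, so it is not an ancestor of faf1d21.

No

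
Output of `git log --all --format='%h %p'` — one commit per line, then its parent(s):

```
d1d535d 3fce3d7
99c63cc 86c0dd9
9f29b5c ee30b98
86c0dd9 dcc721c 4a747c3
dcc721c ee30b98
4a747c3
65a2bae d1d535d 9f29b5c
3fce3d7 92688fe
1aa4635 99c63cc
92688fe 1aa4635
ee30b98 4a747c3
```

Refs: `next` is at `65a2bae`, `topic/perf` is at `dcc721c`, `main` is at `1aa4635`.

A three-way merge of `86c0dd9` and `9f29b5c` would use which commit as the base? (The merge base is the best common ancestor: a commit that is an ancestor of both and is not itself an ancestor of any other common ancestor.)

ee30b98

Ancestors of 86c0dd9: {4a747c3, 86c0dd9, dcc721c, ee30b98}.
Ancestors of 9f29b5c: {4a747c3, 9f29b5c, ee30b98}.
Common ancestors: {4a747c3, ee30b98}.
Among these, ee30b98 is not an ancestor of any other common ancestor — it is the merge base.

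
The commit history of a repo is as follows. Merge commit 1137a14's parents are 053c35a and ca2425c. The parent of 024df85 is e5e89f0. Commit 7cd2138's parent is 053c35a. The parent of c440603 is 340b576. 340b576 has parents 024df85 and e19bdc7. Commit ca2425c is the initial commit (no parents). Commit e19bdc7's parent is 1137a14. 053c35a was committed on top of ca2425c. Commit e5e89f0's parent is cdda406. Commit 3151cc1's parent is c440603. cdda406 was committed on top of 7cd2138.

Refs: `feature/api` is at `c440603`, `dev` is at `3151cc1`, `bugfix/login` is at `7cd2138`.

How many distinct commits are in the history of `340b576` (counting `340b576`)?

9

Walking parent pointers from 340b576: reachable set = {024df85, 053c35a, 1137a14, 340b576, 7cd2138, ca2425c, cdda406, e19bdc7, e5e89f0}.
That is 9 commits.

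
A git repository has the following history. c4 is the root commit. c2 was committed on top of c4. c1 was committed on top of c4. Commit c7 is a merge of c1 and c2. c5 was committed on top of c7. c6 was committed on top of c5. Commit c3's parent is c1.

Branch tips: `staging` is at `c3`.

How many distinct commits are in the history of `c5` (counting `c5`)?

5

Walking parent pointers from c5: reachable set = {c1, c2, c4, c5, c7}.
That is 5 commits.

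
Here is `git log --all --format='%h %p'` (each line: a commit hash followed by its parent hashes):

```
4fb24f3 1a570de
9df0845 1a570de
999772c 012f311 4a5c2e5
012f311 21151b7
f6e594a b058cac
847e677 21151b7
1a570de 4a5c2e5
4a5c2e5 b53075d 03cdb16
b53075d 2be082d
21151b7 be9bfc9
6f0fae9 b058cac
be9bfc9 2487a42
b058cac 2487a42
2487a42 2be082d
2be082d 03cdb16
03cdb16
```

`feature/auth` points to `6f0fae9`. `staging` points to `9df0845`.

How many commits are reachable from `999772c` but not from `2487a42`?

6

Reachable from 999772c: {012f311, 03cdb16, 21151b7, 2487a42, 2be082d, 4a5c2e5, 999772c, b53075d, be9bfc9}.
Reachable from 2487a42: {03cdb16, 2487a42, 2be082d}.
In 999772c's history but not 2487a42's: {012f311, 21151b7, 4a5c2e5, 999772c, b53075d, be9bfc9} — 6 commits.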